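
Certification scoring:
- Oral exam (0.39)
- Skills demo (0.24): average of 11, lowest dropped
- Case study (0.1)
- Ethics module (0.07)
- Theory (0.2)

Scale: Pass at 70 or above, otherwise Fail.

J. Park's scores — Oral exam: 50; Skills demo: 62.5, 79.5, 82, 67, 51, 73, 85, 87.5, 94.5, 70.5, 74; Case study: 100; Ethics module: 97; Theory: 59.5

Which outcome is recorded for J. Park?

Fail

Skills demo: drop 51 → average of remaining 10 = 775.5/10 = 77.55
Weighted total:
  Oral exam 50 × 0.39 = 19.5
  Skills demo 77.55 × 0.24 = 18.612
  Case study 100 × 0.1 = 10
  Ethics module 97 × 0.07 = 6.79
  Theory 59.5 × 0.2 = 11.9
Sum = 66.802
66.802 < 70 → Fail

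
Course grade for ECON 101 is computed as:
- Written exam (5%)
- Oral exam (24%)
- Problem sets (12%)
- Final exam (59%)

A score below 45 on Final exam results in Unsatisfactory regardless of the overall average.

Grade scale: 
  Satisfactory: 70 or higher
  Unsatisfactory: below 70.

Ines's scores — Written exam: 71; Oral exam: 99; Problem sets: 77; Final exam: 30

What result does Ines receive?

Final exam score 30 < 45: minimum not met.
Weighted total:
  Written exam 71 × 0.05 = 3.55
  Oral exam 99 × 0.24 = 23.76
  Problem sets 77 × 0.12 = 9.24
  Final exam 30 × 0.59 = 17.7
Sum = 54.25
Because the Final exam minimum was not met, the result is Unsatisfactory.

Unsatisfactory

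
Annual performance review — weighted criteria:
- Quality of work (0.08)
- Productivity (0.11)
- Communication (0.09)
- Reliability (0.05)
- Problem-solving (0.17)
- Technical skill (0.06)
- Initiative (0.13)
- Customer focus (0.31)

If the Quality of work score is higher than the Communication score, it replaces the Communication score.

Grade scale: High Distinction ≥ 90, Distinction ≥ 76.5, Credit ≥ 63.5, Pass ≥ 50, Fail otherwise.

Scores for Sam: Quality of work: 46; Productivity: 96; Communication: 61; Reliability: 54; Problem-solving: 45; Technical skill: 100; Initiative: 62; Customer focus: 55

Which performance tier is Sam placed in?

Quality of work (46) ≤ Communication (61), so Communication stays at 61.
Weighted total:
  Quality of work 46 × 0.08 = 3.68
  Productivity 96 × 0.11 = 10.56
  Communication 61 × 0.09 = 5.49
  Reliability 54 × 0.05 = 2.7
  Problem-solving 45 × 0.17 = 7.65
  Technical skill 100 × 0.06 = 6
  Initiative 62 × 0.13 = 8.06
  Customer focus 55 × 0.31 = 17.05
Sum = 61.19
61.19 is ≥ 50 and < 63.5 → Pass

Pass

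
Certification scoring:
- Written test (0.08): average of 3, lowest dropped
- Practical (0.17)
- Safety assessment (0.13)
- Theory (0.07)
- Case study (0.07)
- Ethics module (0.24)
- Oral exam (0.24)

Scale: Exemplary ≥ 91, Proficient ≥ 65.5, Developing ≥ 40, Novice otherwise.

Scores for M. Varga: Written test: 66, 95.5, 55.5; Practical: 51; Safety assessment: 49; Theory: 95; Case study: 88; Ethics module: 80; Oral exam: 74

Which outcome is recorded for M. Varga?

Proficient

Written test: drop 55.5 → average of remaining 2 = 161.5/2 = 80.75
Weighted total:
  Written test 80.75 × 0.08 = 6.46
  Practical 51 × 0.17 = 8.67
  Safety assessment 49 × 0.13 = 6.37
  Theory 95 × 0.07 = 6.65
  Case study 88 × 0.07 = 6.16
  Ethics module 80 × 0.24 = 19.2
  Oral exam 74 × 0.24 = 17.76
Sum = 71.27
71.27 is ≥ 65.5 and < 91 → Proficient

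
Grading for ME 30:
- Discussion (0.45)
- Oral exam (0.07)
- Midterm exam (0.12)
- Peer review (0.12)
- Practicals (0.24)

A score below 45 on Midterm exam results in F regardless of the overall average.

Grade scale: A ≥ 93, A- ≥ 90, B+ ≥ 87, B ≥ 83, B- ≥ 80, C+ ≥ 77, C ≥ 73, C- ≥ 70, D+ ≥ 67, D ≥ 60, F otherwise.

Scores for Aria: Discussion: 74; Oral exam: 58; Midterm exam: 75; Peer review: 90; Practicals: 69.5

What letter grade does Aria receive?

C

Midterm exam score 75 ≥ 45: minimum met.
Weighted total:
  Discussion 74 × 0.45 = 33.3
  Oral exam 58 × 0.07 = 4.06
  Midterm exam 75 × 0.12 = 9
  Peer review 90 × 0.12 = 10.8
  Practicals 69.5 × 0.24 = 16.68
Sum = 73.84
73.84 is ≥ 73 and < 77 → C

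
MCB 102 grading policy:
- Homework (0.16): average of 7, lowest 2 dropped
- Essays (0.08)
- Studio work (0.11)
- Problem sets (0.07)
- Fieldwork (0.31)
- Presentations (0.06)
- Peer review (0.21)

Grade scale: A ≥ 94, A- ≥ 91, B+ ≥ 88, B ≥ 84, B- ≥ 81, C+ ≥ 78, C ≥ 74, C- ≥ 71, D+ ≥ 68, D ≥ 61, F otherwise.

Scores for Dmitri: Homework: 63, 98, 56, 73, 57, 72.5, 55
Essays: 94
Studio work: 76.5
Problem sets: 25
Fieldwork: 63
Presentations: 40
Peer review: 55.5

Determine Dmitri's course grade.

Homework: drop 55, 56 → average of remaining 5 = 363.5/5 = 72.7
Weighted total:
  Homework 72.7 × 0.16 = 11.632
  Essays 94 × 0.08 = 7.52
  Studio work 76.5 × 0.11 = 8.415
  Problem sets 25 × 0.07 = 1.75
  Fieldwork 63 × 0.31 = 19.53
  Presentations 40 × 0.06 = 2.4
  Peer review 55.5 × 0.21 = 11.655
Sum = 62.902
62.902 is ≥ 61 and < 68 → D

D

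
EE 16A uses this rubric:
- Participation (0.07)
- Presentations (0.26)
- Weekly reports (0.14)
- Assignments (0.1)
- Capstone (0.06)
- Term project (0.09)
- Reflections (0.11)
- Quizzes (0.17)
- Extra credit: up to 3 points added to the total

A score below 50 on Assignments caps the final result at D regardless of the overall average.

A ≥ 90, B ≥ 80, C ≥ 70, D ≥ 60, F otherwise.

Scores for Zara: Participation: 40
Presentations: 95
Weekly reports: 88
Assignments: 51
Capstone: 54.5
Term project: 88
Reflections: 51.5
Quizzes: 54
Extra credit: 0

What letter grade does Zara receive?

Assignments score 51 ≥ 50: minimum met.
Weighted total:
  Participation 40 × 0.07 = 2.8
  Presentations 95 × 0.26 = 24.7
  Weekly reports 88 × 0.14 = 12.32
  Assignments 51 × 0.1 = 5.1
  Capstone 54.5 × 0.06 = 3.27
  Term project 88 × 0.09 = 7.92
  Reflections 51.5 × 0.11 = 5.665
  Quizzes 54 × 0.17 = 9.18
Sum = 70.955
Extra credit: 70.955 + 0 = 70.955
70.955 is ≥ 70 and < 80 → C

C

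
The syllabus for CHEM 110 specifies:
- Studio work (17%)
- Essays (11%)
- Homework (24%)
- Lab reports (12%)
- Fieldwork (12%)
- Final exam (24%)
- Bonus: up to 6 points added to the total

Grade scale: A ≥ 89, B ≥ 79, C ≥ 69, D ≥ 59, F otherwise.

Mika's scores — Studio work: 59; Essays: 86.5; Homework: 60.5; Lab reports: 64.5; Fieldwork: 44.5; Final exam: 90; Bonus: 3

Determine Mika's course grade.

Weighted total:
  Studio work 59 × 0.17 = 10.03
  Essays 86.5 × 0.11 = 9.515
  Homework 60.5 × 0.24 = 14.52
  Lab reports 64.5 × 0.12 = 7.74
  Fieldwork 44.5 × 0.12 = 5.34
  Final exam 90 × 0.24 = 21.6
Sum = 68.745
Bonus: 68.745 + 3 = 71.745
71.745 is ≥ 69 and < 79 → C

C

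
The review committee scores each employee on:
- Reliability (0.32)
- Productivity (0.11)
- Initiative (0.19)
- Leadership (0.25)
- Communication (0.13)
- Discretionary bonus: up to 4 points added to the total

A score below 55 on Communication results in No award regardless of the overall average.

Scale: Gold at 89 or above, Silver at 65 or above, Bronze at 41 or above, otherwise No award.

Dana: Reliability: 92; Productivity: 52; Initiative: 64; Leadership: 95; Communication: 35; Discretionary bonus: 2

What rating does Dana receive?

No award

Communication score 35 < 55: minimum not met.
Weighted total:
  Reliability 92 × 0.32 = 29.44
  Productivity 52 × 0.11 = 5.72
  Initiative 64 × 0.19 = 12.16
  Leadership 95 × 0.25 = 23.75
  Communication 35 × 0.13 = 4.55
Sum = 75.62
Discretionary bonus: 75.62 + 2 = 77.62
Because the Communication minimum was not met, the result is No award.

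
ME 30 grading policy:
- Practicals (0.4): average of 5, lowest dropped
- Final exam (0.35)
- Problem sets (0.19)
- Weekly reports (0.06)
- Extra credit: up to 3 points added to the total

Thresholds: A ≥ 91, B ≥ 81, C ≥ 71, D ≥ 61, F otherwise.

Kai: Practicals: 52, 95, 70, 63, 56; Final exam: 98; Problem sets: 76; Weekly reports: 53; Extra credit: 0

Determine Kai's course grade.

C

Practicals: drop 52 → average of remaining 4 = 284/4 = 71
Weighted total:
  Practicals 71 × 0.4 = 28.4
  Final exam 98 × 0.35 = 34.3
  Problem sets 76 × 0.19 = 14.44
  Weekly reports 53 × 0.06 = 3.18
Sum = 80.32
Extra credit: 80.32 + 0 = 80.32
80.32 is ≥ 71 and < 81 → C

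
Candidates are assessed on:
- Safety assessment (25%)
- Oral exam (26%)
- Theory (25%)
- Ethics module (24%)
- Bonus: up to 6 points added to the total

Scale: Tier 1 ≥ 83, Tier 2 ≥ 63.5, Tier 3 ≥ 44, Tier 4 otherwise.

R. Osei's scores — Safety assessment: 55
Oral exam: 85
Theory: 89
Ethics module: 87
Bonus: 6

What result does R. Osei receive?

Weighted total:
  Safety assessment 55 × 0.25 = 13.75
  Oral exam 85 × 0.26 = 22.1
  Theory 89 × 0.25 = 22.25
  Ethics module 87 × 0.24 = 20.88
Sum = 78.98
Bonus: 78.98 + 6 = 84.98
84.98 ≥ 83 → Tier 1

Tier 1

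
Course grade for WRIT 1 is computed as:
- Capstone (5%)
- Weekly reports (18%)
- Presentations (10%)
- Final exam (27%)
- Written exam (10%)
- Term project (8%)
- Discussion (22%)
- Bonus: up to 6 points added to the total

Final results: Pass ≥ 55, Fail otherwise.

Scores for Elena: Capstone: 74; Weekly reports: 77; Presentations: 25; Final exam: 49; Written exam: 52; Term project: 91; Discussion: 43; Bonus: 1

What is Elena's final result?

Weighted total:
  Capstone 74 × 0.05 = 3.7
  Weekly reports 77 × 0.18 = 13.86
  Presentations 25 × 0.1 = 2.5
  Final exam 49 × 0.27 = 13.23
  Written exam 52 × 0.1 = 5.2
  Term project 91 × 0.08 = 7.28
  Discussion 43 × 0.22 = 9.46
Sum = 55.23
Bonus: 55.23 + 1 = 56.23
56.23 ≥ 55 → Pass

Pass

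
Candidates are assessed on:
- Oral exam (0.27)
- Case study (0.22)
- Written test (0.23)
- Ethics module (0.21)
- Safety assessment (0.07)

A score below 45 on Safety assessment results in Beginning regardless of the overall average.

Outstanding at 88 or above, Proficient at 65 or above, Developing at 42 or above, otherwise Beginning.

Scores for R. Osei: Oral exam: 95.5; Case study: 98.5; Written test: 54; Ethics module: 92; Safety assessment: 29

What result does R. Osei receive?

Beginning

Safety assessment score 29 < 45: minimum not met.
Weighted total:
  Oral exam 95.5 × 0.27 = 25.785
  Case study 98.5 × 0.22 = 21.67
  Written test 54 × 0.23 = 12.42
  Ethics module 92 × 0.21 = 19.32
  Safety assessment 29 × 0.07 = 2.03
Sum = 81.225
Because the Safety assessment minimum was not met, the result is Beginning.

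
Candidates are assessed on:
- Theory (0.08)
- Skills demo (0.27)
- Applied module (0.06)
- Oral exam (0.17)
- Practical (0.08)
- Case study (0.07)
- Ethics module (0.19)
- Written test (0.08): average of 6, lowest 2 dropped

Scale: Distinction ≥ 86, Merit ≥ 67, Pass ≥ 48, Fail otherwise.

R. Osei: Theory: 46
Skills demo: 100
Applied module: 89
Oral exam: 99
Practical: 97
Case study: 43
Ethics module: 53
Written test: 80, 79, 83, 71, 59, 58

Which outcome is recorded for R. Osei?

Merit

Written test: drop 58, 59 → average of remaining 4 = 313/4 = 78.25
Weighted total:
  Theory 46 × 0.08 = 3.68
  Skills demo 100 × 0.27 = 27
  Applied module 89 × 0.06 = 5.34
  Oral exam 99 × 0.17 = 16.83
  Practical 97 × 0.08 = 7.76
  Case study 43 × 0.07 = 3.01
  Ethics module 53 × 0.19 = 10.07
  Written test 78.25 × 0.08 = 6.26
Sum = 79.95
79.95 is ≥ 67 and < 86 → Merit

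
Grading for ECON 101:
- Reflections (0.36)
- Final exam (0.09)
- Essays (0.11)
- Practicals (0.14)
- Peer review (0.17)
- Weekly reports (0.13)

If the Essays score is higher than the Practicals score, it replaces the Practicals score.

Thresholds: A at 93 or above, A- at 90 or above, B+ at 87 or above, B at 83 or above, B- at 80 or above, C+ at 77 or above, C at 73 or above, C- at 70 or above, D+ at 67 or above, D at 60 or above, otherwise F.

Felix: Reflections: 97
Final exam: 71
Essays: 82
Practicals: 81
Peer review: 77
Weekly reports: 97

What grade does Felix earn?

B+

Essays (82) > Practicals (81), so Practicals counts as 82.
Weighted total:
  Reflections 97 × 0.36 = 34.92
  Final exam 71 × 0.09 = 6.39
  Essays 82 × 0.11 = 9.02
  Practicals 82 × 0.14 = 11.48
  Peer review 77 × 0.17 = 13.09
  Weekly reports 97 × 0.13 = 12.61
Sum = 87.51
87.51 is ≥ 87 and < 90 → B+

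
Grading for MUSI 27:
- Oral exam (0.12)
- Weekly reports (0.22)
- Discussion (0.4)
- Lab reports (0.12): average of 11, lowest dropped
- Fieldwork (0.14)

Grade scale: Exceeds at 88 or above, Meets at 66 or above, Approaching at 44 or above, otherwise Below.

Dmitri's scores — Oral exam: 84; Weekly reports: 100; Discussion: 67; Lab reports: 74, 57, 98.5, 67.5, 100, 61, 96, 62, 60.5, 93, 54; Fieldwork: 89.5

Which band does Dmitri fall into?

Lab reports: drop 54 → average of remaining 10 = 769.5/10 = 76.95
Weighted total:
  Oral exam 84 × 0.12 = 10.08
  Weekly reports 100 × 0.22 = 22
  Discussion 67 × 0.4 = 26.8
  Lab reports 76.95 × 0.12 = 9.234
  Fieldwork 89.5 × 0.14 = 12.53
Sum = 80.644
80.644 is ≥ 66 and < 88 → Meets

Meets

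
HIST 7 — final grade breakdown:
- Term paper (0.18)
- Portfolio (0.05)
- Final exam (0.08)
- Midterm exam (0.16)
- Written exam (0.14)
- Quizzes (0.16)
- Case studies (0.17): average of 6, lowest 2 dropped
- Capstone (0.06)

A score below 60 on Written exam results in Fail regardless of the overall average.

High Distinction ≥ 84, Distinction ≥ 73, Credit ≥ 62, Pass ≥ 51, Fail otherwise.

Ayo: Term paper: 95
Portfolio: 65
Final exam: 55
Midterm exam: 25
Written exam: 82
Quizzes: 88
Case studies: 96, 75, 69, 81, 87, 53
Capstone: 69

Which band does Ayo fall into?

Case studies: drop 53, 69 → average of remaining 4 = 339/4 = 84.75
Written exam score 82 ≥ 60: minimum met.
Weighted total:
  Term paper 95 × 0.18 = 17.1
  Portfolio 65 × 0.05 = 3.25
  Final exam 55 × 0.08 = 4.4
  Midterm exam 25 × 0.16 = 4
  Written exam 82 × 0.14 = 11.48
  Quizzes 88 × 0.16 = 14.08
  Case studies 84.75 × 0.17 = 14.4075
  Capstone 69 × 0.06 = 4.14
Sum = 72.8575
72.8575 is ≥ 62 and < 73 → Credit

Credit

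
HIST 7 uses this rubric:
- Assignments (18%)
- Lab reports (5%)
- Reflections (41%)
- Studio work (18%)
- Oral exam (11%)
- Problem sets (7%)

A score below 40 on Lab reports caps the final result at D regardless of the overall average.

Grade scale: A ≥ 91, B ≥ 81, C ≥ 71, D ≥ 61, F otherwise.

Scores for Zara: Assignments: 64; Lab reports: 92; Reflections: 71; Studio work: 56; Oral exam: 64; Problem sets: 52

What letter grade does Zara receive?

Lab reports score 92 ≥ 40: minimum met.
Weighted total:
  Assignments 64 × 0.18 = 11.52
  Lab reports 92 × 0.05 = 4.6
  Reflections 71 × 0.41 = 29.11
  Studio work 56 × 0.18 = 10.08
  Oral exam 64 × 0.11 = 7.04
  Problem sets 52 × 0.07 = 3.64
Sum = 65.99
65.99 is ≥ 61 and < 71 → D

D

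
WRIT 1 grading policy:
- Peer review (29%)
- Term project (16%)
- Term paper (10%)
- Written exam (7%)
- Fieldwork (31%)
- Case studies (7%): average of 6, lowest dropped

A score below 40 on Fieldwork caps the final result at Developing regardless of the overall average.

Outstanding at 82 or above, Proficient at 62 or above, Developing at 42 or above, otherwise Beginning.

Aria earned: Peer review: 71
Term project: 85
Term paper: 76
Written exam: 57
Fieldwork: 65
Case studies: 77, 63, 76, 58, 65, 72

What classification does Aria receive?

Case studies: drop 58 → average of remaining 5 = 353/5 = 70.6
Fieldwork score 65 ≥ 40: minimum met.
Weighted total:
  Peer review 71 × 0.29 = 20.59
  Term project 85 × 0.16 = 13.6
  Term paper 76 × 0.1 = 7.6
  Written exam 57 × 0.07 = 3.99
  Fieldwork 65 × 0.31 = 20.15
  Case studies 70.6 × 0.07 = 4.942
Sum = 70.872
70.872 is ≥ 62 and < 82 → Proficient

Proficient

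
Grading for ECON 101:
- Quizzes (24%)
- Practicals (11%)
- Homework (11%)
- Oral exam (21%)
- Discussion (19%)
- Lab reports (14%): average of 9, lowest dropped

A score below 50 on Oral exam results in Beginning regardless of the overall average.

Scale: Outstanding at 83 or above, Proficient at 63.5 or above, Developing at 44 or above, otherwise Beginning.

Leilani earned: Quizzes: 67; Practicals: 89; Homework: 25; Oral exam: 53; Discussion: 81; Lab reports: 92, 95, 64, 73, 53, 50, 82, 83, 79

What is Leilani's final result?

Lab reports: drop 50 → average of remaining 8 = 621/8 = 77.625
Oral exam score 53 ≥ 50: minimum met.
Weighted total:
  Quizzes 67 × 0.24 = 16.08
  Practicals 89 × 0.11 = 9.79
  Homework 25 × 0.11 = 2.75
  Oral exam 53 × 0.21 = 11.13
  Discussion 81 × 0.19 = 15.39
  Lab reports 77.625 × 0.14 = 10.8675
Sum = 66.0075
66.0075 is ≥ 63.5 and < 83 → Proficient

Proficient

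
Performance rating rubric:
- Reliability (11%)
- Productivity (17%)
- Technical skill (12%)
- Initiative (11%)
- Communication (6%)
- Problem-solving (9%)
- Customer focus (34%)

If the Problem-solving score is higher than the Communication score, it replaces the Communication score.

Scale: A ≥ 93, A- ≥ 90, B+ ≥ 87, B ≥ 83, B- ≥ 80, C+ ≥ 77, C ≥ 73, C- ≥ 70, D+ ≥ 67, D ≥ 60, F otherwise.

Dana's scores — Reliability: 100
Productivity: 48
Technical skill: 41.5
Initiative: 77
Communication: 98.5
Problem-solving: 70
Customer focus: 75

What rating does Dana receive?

Problem-solving (70) ≤ Communication (98.5), so Communication stays at 98.5.
Weighted total:
  Reliability 100 × 0.11 = 11
  Productivity 48 × 0.17 = 8.16
  Technical skill 41.5 × 0.12 = 4.98
  Initiative 77 × 0.11 = 8.47
  Communication 98.5 × 0.06 = 5.91
  Problem-solving 70 × 0.09 = 6.3
  Customer focus 75 × 0.34 = 25.5
Sum = 70.32
70.32 is ≥ 70 and < 73 → C-

C-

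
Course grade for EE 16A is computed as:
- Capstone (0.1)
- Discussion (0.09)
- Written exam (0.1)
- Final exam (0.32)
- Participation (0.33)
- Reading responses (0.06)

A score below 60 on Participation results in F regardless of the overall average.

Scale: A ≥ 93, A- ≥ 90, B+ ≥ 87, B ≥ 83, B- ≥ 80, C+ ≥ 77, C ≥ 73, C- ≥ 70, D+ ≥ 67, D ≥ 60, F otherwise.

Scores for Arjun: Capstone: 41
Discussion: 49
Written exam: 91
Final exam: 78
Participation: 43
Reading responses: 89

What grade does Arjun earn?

F

Participation score 43 < 60: minimum not met.
Weighted total:
  Capstone 41 × 0.1 = 4.1
  Discussion 49 × 0.09 = 4.41
  Written exam 91 × 0.1 = 9.1
  Final exam 78 × 0.32 = 24.96
  Participation 43 × 0.33 = 14.19
  Reading responses 89 × 0.06 = 5.34
Sum = 62.1
Because the Participation minimum was not met, the result is F.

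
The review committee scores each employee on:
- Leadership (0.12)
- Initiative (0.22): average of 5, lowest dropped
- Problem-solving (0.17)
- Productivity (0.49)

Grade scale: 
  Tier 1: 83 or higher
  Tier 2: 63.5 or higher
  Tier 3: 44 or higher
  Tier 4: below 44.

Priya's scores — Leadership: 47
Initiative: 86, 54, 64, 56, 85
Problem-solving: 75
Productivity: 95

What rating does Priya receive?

Tier 2

Initiative: drop 54 → average of remaining 4 = 291/4 = 72.75
Weighted total:
  Leadership 47 × 0.12 = 5.64
  Initiative 72.75 × 0.22 = 16.005
  Problem-solving 75 × 0.17 = 12.75
  Productivity 95 × 0.49 = 46.55
Sum = 80.945
80.945 is ≥ 63.5 and < 83 → Tier 2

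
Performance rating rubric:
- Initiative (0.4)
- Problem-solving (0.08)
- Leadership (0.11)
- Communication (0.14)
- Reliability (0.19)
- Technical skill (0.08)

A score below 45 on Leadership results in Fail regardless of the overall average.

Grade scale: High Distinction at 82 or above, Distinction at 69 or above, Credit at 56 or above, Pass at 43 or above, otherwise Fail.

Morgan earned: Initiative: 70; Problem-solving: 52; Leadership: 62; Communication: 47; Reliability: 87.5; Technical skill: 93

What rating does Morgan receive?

Distinction

Leadership score 62 ≥ 45: minimum met.
Weighted total:
  Initiative 70 × 0.4 = 28
  Problem-solving 52 × 0.08 = 4.16
  Leadership 62 × 0.11 = 6.82
  Communication 47 × 0.14 = 6.58
  Reliability 87.5 × 0.19 = 16.625
  Technical skill 93 × 0.08 = 7.44
Sum = 69.625
69.625 is ≥ 69 and < 82 → Distinction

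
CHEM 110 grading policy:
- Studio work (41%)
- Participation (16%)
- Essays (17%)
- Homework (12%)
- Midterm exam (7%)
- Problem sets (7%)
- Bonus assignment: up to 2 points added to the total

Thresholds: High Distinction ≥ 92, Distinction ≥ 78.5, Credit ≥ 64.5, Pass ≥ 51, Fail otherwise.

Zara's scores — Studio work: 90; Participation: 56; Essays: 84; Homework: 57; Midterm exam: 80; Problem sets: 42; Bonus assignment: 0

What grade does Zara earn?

Weighted total:
  Studio work 90 × 0.41 = 36.9
  Participation 56 × 0.16 = 8.96
  Essays 84 × 0.17 = 14.28
  Homework 57 × 0.12 = 6.84
  Midterm exam 80 × 0.07 = 5.6
  Problem sets 42 × 0.07 = 2.94
Sum = 75.52
Bonus assignment: 75.52 + 0 = 75.52
75.52 is ≥ 64.5 and < 78.5 → Credit

Credit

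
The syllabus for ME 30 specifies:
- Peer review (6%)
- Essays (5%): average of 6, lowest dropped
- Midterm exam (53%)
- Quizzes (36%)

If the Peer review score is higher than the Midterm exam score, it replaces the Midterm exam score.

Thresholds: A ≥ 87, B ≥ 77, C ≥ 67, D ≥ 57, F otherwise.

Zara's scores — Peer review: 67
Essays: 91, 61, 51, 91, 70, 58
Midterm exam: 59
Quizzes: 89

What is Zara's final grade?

C

Essays: drop 51 → average of remaining 5 = 371/5 = 74.2
Peer review (67) > Midterm exam (59), so Midterm exam counts as 67.
Weighted total:
  Peer review 67 × 0.06 = 4.02
  Essays 74.2 × 0.05 = 3.71
  Midterm exam 67 × 0.53 = 35.51
  Quizzes 89 × 0.36 = 32.04
Sum = 75.28
75.28 is ≥ 67 and < 77 → C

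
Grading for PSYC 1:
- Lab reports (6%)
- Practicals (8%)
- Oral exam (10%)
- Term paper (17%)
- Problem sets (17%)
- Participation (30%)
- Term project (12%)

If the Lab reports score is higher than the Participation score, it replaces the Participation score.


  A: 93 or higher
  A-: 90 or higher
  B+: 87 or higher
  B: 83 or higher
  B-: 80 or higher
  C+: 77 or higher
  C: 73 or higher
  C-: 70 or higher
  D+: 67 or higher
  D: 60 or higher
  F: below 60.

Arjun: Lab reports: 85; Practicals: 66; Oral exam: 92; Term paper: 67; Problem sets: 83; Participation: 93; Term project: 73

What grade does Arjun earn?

B-

Lab reports (85) ≤ Participation (93), so Participation stays at 93.
Weighted total:
  Lab reports 85 × 0.06 = 5.1
  Practicals 66 × 0.08 = 5.28
  Oral exam 92 × 0.1 = 9.2
  Term paper 67 × 0.17 = 11.39
  Problem sets 83 × 0.17 = 14.11
  Participation 93 × 0.3 = 27.9
  Term project 73 × 0.12 = 8.76
Sum = 81.74
81.74 is ≥ 80 and < 83 → B-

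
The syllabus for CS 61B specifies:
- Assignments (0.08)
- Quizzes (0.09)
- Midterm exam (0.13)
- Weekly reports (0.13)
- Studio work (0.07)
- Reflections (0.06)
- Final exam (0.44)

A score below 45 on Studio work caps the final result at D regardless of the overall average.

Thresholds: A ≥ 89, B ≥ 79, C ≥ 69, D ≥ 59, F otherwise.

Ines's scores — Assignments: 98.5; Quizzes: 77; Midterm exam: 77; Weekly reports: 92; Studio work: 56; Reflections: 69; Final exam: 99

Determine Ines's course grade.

B

Studio work score 56 ≥ 45: minimum met.
Weighted total:
  Assignments 98.5 × 0.08 = 7.88
  Quizzes 77 × 0.09 = 6.93
  Midterm exam 77 × 0.13 = 10.01
  Weekly reports 92 × 0.13 = 11.96
  Studio work 56 × 0.07 = 3.92
  Reflections 69 × 0.06 = 4.14
  Final exam 99 × 0.44 = 43.56
Sum = 88.4
88.4 is ≥ 79 and < 89 → B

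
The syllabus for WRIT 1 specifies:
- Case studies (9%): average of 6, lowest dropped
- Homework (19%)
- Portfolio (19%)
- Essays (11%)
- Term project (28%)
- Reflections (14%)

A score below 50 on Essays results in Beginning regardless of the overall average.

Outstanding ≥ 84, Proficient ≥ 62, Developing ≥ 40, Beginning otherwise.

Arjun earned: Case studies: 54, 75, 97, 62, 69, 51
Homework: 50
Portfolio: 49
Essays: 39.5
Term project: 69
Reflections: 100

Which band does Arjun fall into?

Beginning

Case studies: drop 51 → average of remaining 5 = 357/5 = 71.4
Essays score 39.5 < 50: minimum not met.
Weighted total:
  Case studies 71.4 × 0.09 = 6.426
  Homework 50 × 0.19 = 9.5
  Portfolio 49 × 0.19 = 9.31
  Essays 39.5 × 0.11 = 4.345
  Term project 69 × 0.28 = 19.32
  Reflections 100 × 0.14 = 14
Sum = 62.901
Because the Essays minimum was not met, the result is Beginning.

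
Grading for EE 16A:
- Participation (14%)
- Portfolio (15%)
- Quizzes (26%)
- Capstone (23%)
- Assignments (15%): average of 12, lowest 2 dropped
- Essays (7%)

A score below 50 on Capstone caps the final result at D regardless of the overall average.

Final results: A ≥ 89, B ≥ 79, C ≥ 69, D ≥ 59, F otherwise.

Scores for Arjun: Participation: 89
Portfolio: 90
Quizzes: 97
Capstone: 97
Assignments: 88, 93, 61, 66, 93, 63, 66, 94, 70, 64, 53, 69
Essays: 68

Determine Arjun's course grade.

Assignments: drop 53, 61 → average of remaining 10 = 766/10 = 76.6
Capstone score 97 ≥ 50: minimum met.
Weighted total:
  Participation 89 × 0.14 = 12.46
  Portfolio 90 × 0.15 = 13.5
  Quizzes 97 × 0.26 = 25.22
  Capstone 97 × 0.23 = 22.31
  Assignments 76.6 × 0.15 = 11.49
  Essays 68 × 0.07 = 4.76
Sum = 89.74
89.74 ≥ 89 → A

A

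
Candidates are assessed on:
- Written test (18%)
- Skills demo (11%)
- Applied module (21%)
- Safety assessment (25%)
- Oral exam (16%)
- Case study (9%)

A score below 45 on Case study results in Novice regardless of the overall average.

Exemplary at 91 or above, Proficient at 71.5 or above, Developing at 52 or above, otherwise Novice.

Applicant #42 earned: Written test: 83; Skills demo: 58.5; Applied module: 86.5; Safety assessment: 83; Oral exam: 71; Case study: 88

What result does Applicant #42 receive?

Case study score 88 ≥ 45: minimum met.
Weighted total:
  Written test 83 × 0.18 = 14.94
  Skills demo 58.5 × 0.11 = 6.435
  Applied module 86.5 × 0.21 = 18.165
  Safety assessment 83 × 0.25 = 20.75
  Oral exam 71 × 0.16 = 11.36
  Case study 88 × 0.09 = 7.92
Sum = 79.57
79.57 is ≥ 71.5 and < 91 → Proficient

Proficient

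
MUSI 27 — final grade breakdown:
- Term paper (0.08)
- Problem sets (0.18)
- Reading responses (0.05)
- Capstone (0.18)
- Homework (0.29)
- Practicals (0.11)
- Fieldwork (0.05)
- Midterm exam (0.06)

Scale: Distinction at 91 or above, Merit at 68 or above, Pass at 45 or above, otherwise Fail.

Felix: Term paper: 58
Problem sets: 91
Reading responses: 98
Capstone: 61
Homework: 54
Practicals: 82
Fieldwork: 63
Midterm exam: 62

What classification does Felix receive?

Merit

Weighted total:
  Term paper 58 × 0.08 = 4.64
  Problem sets 91 × 0.18 = 16.38
  Reading responses 98 × 0.05 = 4.9
  Capstone 61 × 0.18 = 10.98
  Homework 54 × 0.29 = 15.66
  Practicals 82 × 0.11 = 9.02
  Fieldwork 63 × 0.05 = 3.15
  Midterm exam 62 × 0.06 = 3.72
Sum = 68.45
68.45 is ≥ 68 and < 91 → Merit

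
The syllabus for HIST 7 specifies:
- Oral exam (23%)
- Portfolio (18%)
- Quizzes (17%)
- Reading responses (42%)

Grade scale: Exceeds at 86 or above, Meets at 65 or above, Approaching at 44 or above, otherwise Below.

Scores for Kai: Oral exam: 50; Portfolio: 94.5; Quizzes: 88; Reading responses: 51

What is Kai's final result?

Approaching

Weighted total:
  Oral exam 50 × 0.23 = 11.5
  Portfolio 94.5 × 0.18 = 17.01
  Quizzes 88 × 0.17 = 14.96
  Reading responses 51 × 0.42 = 21.42
Sum = 64.89
64.89 is ≥ 44 and < 65 → Approaching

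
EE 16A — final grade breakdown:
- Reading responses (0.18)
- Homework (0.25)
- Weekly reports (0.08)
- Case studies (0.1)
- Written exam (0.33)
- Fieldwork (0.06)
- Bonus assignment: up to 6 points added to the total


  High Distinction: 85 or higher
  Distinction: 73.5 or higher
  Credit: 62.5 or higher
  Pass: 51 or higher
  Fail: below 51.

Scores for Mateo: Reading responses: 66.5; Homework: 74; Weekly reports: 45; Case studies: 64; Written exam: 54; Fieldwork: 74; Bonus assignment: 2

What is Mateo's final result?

Weighted total:
  Reading responses 66.5 × 0.18 = 11.97
  Homework 74 × 0.25 = 18.5
  Weekly reports 45 × 0.08 = 3.6
  Case studies 64 × 0.1 = 6.4
  Written exam 54 × 0.33 = 17.82
  Fieldwork 74 × 0.06 = 4.44
Sum = 62.73
Bonus assignment: 62.73 + 2 = 64.73
64.73 is ≥ 62.5 and < 73.5 → Credit

Credit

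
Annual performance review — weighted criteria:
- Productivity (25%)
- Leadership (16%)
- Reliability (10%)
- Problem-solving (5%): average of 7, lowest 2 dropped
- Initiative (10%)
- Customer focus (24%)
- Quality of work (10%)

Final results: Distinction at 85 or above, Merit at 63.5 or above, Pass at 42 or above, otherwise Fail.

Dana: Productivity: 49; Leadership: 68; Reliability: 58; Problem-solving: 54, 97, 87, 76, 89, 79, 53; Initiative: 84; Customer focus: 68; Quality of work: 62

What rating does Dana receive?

Problem-solving: drop 53, 54 → average of remaining 5 = 428/5 = 85.6
Weighted total:
  Productivity 49 × 0.25 = 12.25
  Leadership 68 × 0.16 = 10.88
  Reliability 58 × 0.1 = 5.8
  Problem-solving 85.6 × 0.05 = 4.28
  Initiative 84 × 0.1 = 8.4
  Customer focus 68 × 0.24 = 16.32
  Quality of work 62 × 0.1 = 6.2
Sum = 64.13
64.13 is ≥ 63.5 and < 85 → Merit

Merit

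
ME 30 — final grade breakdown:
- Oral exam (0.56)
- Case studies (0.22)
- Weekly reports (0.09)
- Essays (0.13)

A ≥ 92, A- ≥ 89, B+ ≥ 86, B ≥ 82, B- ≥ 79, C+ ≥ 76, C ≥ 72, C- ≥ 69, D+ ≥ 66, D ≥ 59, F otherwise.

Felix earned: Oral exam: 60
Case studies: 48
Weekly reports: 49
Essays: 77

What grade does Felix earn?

Weighted total:
  Oral exam 60 × 0.56 = 33.6
  Case studies 48 × 0.22 = 10.56
  Weekly reports 49 × 0.09 = 4.41
  Essays 77 × 0.13 = 10.01
Sum = 58.58
58.58 < 59 → F

F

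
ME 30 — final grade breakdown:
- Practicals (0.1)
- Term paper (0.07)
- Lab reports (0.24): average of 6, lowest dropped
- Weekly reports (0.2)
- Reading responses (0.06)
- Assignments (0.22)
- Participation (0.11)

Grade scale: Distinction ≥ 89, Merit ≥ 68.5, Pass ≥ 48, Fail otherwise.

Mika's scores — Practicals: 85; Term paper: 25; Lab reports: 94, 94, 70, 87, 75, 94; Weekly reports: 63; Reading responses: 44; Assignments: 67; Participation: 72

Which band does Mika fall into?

Lab reports: drop 70 → average of remaining 5 = 444/5 = 88.8
Weighted total:
  Practicals 85 × 0.1 = 8.5
  Term paper 25 × 0.07 = 1.75
  Lab reports 88.8 × 0.24 = 21.312
  Weekly reports 63 × 0.2 = 12.6
  Reading responses 44 × 0.06 = 2.64
  Assignments 67 × 0.22 = 14.74
  Participation 72 × 0.11 = 7.92
Sum = 69.462
69.462 is ≥ 68.5 and < 89 → Merit

Merit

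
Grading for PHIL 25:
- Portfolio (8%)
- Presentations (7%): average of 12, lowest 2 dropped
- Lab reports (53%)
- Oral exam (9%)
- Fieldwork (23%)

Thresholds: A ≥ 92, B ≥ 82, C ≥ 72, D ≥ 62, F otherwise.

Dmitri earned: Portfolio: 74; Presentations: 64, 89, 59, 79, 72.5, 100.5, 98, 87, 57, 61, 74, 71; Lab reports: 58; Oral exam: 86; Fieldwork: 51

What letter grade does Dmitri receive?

F

Presentations: drop 57, 59 → average of remaining 10 = 796/10 = 79.6
Weighted total:
  Portfolio 74 × 0.08 = 5.92
  Presentations 79.6 × 0.07 = 5.572
  Lab reports 58 × 0.53 = 30.74
  Oral exam 86 × 0.09 = 7.74
  Fieldwork 51 × 0.23 = 11.73
Sum = 61.702
61.702 < 62 → F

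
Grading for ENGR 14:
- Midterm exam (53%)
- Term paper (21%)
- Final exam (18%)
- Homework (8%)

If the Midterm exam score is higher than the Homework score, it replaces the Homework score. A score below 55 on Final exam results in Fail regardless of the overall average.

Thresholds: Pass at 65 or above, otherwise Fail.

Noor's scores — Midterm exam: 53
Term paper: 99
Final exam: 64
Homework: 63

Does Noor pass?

Midterm exam (53) ≤ Homework (63), so Homework stays at 63.
Final exam score 64 ≥ 55: minimum met.
Weighted total:
  Midterm exam 53 × 0.53 = 28.09
  Term paper 99 × 0.21 = 20.79
  Final exam 64 × 0.18 = 11.52
  Homework 63 × 0.08 = 5.04
Sum = 65.44
65.44 ≥ 65 → Pass

Pass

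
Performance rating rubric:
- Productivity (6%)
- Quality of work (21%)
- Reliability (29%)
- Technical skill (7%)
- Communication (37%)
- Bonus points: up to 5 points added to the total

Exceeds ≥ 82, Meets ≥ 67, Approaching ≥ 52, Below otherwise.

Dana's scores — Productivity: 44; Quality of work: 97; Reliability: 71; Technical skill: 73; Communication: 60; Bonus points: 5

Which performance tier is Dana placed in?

Meets

Weighted total:
  Productivity 44 × 0.06 = 2.64
  Quality of work 97 × 0.21 = 20.37
  Reliability 71 × 0.29 = 20.59
  Technical skill 73 × 0.07 = 5.11
  Communication 60 × 0.37 = 22.2
Sum = 70.91
Bonus points: 70.91 + 5 = 75.91
75.91 is ≥ 67 and < 82 → Meets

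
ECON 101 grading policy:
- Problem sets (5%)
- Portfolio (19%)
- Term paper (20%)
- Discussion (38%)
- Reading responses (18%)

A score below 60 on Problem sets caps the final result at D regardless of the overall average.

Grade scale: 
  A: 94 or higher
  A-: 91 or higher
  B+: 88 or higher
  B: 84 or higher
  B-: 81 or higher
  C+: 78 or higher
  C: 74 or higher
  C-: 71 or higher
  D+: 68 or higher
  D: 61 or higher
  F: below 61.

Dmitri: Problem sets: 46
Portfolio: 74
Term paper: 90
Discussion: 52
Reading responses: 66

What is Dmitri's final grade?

D

Problem sets score 46 < 60: minimum not met.
Weighted total:
  Problem sets 46 × 0.05 = 2.3
  Portfolio 74 × 0.19 = 14.06
  Term paper 90 × 0.2 = 18
  Discussion 52 × 0.38 = 19.76
  Reading responses 66 × 0.18 = 11.88
Sum = 66
66 would be D; cap at D applies → D.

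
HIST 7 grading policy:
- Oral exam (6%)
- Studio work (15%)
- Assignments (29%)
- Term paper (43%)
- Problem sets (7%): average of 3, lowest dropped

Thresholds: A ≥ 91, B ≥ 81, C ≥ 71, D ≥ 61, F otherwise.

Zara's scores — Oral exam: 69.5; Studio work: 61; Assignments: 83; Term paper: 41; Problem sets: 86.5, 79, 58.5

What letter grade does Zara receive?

F

Problem sets: drop 58.5 → average of remaining 2 = 165.5/2 = 82.75
Weighted total:
  Oral exam 69.5 × 0.06 = 4.17
  Studio work 61 × 0.15 = 9.15
  Assignments 83 × 0.29 = 24.07
  Term paper 41 × 0.43 = 17.63
  Problem sets 82.75 × 0.07 = 5.7925
Sum = 60.8125
60.8125 < 61 → F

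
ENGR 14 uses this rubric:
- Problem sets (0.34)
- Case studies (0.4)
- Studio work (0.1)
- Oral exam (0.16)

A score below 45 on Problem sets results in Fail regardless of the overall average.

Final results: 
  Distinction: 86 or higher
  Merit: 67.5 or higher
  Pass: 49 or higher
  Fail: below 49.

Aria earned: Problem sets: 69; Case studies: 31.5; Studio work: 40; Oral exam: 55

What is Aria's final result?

Fail

Problem sets score 69 ≥ 45: minimum met.
Weighted total:
  Problem sets 69 × 0.34 = 23.46
  Case studies 31.5 × 0.4 = 12.6
  Studio work 40 × 0.1 = 4
  Oral exam 55 × 0.16 = 8.8
Sum = 48.86
48.86 < 49 → Fail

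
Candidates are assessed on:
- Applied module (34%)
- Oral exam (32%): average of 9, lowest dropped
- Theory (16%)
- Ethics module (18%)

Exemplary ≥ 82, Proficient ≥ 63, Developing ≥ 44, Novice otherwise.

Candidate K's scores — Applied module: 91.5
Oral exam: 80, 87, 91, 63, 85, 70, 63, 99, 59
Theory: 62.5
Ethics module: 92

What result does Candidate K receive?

Exemplary

Oral exam: drop 59 → average of remaining 8 = 638/8 = 79.75
Weighted total:
  Applied module 91.5 × 0.34 = 31.11
  Oral exam 79.75 × 0.32 = 25.52
  Theory 62.5 × 0.16 = 10
  Ethics module 92 × 0.18 = 16.56
Sum = 83.19
83.19 ≥ 82 → Exemplary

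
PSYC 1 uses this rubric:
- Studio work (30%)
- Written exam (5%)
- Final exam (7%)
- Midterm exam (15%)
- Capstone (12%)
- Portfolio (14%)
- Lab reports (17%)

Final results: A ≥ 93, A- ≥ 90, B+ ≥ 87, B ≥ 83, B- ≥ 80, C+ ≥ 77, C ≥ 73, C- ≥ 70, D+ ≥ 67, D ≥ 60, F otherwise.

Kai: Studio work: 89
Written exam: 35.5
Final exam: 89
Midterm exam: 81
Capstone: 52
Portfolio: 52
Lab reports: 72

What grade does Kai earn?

Weighted total:
  Studio work 89 × 0.3 = 26.7
  Written exam 35.5 × 0.05 = 1.775
  Final exam 89 × 0.07 = 6.23
  Midterm exam 81 × 0.15 = 12.15
  Capstone 52 × 0.12 = 6.24
  Portfolio 52 × 0.14 = 7.28
  Lab reports 72 × 0.17 = 12.24
Sum = 72.615
72.615 is ≥ 70 and < 73 → C-

C-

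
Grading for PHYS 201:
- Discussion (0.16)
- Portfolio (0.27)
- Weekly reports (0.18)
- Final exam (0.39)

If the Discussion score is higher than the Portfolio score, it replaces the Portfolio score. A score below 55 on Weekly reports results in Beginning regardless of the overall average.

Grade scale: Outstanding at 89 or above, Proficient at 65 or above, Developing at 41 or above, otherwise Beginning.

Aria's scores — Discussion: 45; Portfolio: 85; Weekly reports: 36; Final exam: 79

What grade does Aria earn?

Beginning

Discussion (45) ≤ Portfolio (85), so Portfolio stays at 85.
Weekly reports score 36 < 55: minimum not met.
Weighted total:
  Discussion 45 × 0.16 = 7.2
  Portfolio 85 × 0.27 = 22.95
  Weekly reports 36 × 0.18 = 6.48
  Final exam 79 × 0.39 = 30.81
Sum = 67.44
Because the Weekly reports minimum was not met, the result is Beginning.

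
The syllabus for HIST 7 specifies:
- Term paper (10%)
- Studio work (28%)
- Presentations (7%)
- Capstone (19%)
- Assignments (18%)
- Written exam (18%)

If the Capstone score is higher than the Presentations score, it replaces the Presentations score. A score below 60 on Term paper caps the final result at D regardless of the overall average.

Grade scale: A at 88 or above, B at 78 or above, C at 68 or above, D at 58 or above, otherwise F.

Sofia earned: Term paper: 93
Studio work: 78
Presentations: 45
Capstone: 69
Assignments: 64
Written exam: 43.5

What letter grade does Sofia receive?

Capstone (69) > Presentations (45), so Presentations counts as 69.
Term paper score 93 ≥ 60: minimum met.
Weighted total:
  Term paper 93 × 0.1 = 9.3
  Studio work 78 × 0.28 = 21.84
  Presentations 69 × 0.07 = 4.83
  Capstone 69 × 0.19 = 13.11
  Assignments 64 × 0.18 = 11.52
  Written exam 43.5 × 0.18 = 7.83
Sum = 68.43
68.43 is ≥ 68 and < 78 → C

C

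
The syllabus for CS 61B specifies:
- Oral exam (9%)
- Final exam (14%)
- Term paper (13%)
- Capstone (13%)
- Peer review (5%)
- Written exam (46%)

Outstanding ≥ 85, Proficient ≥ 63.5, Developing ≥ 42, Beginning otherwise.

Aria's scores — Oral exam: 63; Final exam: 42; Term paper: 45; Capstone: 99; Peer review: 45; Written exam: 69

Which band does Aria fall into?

Proficient

Weighted total:
  Oral exam 63 × 0.09 = 5.67
  Final exam 42 × 0.14 = 5.88
  Term paper 45 × 0.13 = 5.85
  Capstone 99 × 0.13 = 12.87
  Peer review 45 × 0.05 = 2.25
  Written exam 69 × 0.46 = 31.74
Sum = 64.26
64.26 is ≥ 63.5 and < 85 → Proficient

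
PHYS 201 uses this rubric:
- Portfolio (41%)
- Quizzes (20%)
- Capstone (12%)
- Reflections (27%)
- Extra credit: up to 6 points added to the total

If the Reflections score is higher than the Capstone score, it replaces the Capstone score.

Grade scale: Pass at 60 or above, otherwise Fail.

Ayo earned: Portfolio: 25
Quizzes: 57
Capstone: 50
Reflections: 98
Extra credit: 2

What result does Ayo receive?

Reflections (98) > Capstone (50), so Capstone counts as 98.
Weighted total:
  Portfolio 25 × 0.41 = 10.25
  Quizzes 57 × 0.2 = 11.4
  Capstone 98 × 0.12 = 11.76
  Reflections 98 × 0.27 = 26.46
Sum = 59.87
Extra credit: 59.87 + 2 = 61.87
61.87 ≥ 60 → Pass

Pass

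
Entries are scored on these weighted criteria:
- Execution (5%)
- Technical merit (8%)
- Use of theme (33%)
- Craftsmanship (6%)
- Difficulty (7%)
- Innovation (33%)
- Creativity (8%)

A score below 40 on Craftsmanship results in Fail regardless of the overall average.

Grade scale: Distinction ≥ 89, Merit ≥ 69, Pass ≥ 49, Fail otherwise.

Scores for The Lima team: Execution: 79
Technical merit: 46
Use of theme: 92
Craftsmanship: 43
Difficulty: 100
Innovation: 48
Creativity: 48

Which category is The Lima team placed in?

Craftsmanship score 43 ≥ 40: minimum met.
Weighted total:
  Execution 79 × 0.05 = 3.95
  Technical merit 46 × 0.08 = 3.68
  Use of theme 92 × 0.33 = 30.36
  Craftsmanship 43 × 0.06 = 2.58
  Difficulty 100 × 0.07 = 7
  Innovation 48 × 0.33 = 15.84
  Creativity 48 × 0.08 = 3.84
Sum = 67.25
67.25 is ≥ 49 and < 69 → Pass

Pass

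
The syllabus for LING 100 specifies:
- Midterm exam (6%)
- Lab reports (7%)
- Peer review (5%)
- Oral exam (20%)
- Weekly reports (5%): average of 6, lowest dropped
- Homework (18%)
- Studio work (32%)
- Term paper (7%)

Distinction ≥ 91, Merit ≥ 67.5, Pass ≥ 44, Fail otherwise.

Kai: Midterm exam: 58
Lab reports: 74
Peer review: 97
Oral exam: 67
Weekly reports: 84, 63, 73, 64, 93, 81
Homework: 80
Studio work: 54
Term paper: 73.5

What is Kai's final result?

Merit

Weekly reports: drop 63 → average of remaining 5 = 395/5 = 79
Weighted total:
  Midterm exam 58 × 0.06 = 3.48
  Lab reports 74 × 0.07 = 5.18
  Peer review 97 × 0.05 = 4.85
  Oral exam 67 × 0.2 = 13.4
  Weekly reports 79 × 0.05 = 3.95
  Homework 80 × 0.18 = 14.4
  Studio work 54 × 0.32 = 17.28
  Term paper 73.5 × 0.07 = 5.145
Sum = 67.685
67.685 is ≥ 67.5 and < 91 → Merit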